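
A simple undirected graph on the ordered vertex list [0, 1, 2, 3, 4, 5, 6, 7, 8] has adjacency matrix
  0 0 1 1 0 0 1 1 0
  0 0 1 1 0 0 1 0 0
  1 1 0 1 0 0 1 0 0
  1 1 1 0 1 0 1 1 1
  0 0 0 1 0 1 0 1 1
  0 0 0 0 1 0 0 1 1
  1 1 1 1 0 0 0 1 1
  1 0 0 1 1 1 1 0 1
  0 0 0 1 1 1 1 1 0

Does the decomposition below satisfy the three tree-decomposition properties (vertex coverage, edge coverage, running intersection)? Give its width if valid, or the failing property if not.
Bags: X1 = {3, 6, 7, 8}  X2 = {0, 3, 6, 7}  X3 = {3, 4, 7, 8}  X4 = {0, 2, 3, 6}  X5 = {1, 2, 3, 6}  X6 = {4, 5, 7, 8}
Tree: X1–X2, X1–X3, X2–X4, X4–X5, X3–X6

Yes; width 3.

Checking the three conditions: (i) the bags cover all of {0, 1, 2, 3, 4, 5, 6, 7, 8}; (ii) for each edge, some bag contains both endpoints; (iii) the bags containing any fixed vertex form a subtree. All hold, so the decomposition is valid with width 4 − 1 = 3.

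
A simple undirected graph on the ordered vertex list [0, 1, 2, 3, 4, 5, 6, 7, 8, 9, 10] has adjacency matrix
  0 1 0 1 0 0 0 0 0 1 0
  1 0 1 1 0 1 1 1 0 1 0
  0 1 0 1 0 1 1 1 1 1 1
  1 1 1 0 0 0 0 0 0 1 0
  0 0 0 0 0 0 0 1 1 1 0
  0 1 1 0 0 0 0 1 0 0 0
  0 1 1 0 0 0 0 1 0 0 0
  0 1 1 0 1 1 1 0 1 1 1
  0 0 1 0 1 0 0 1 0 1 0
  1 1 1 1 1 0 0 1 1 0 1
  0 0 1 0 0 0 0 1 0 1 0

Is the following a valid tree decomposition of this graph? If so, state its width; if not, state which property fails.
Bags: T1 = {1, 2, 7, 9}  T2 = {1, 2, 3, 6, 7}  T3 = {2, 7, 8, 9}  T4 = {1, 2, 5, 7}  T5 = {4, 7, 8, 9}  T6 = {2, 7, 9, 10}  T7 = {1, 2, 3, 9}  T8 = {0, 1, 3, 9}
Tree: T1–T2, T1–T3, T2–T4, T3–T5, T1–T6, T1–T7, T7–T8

A tree decomposition must satisfy three properties: every vertex lies in some bag; for every edge, both endpoints lie together in some bag; and for every vertex, the bags containing it form a connected subtree. Here bags containing vertex 3 are not connected in the tree, so the decomposition is invalid.

No — bags containing vertex 3 are not connected in the tree.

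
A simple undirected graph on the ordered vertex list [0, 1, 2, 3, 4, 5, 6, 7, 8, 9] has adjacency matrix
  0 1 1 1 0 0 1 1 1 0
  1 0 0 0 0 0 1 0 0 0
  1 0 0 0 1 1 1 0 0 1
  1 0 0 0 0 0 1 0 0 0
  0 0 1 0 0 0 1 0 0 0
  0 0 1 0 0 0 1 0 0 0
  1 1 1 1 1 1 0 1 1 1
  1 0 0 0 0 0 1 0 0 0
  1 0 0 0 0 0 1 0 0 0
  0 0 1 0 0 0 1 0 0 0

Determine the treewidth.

2

A width-2 tree decomposition is:
Bags: B1 = {0, 6, 8}  B2 = {0, 2, 6}  B3 = {0, 1, 6}  B4 = {2, 5, 6}  B5 = {0, 6, 7}  B6 = {0, 3, 6}  B7 = {2, 6, 9}  B8 = {2, 4, 6}
Tree: B1–B2, B1–B3, B2–B4, B2–B5, B3–B6, B4–B7, B7–B8
Each bag holds 3 vertices, so the decomposition has width 2, which upper-bounds the treewidth. For the lower bound, the 3 vertices {0, 1, 6} are pairwise adjacent, and any tree decomposition puts a clique entirely inside one bag — forcing width ≥ 2. Therefore the treewidth is 2.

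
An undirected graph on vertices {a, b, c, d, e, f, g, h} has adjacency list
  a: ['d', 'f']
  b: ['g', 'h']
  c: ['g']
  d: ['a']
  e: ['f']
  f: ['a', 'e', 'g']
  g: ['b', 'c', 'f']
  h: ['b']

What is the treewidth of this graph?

1

A width-1 tree decomposition is:
Bags: B1 = {f, g}  B2 = {e, f}  B3 = {a, f}  B4 = {b, g}  B5 = {c, g}  B6 = {a, d}  B7 = {b, h}
Tree: B1–B2, B2–B3, B1–B4, B4–B5, B3–B6, B4–B7
Every bag has size at most 2, so the width is 2 − 1 = 1 and tw(G) ≤ 1. Any graph with an edge has treewidth ≥ 1, and G has the edge f–g. Hence tw(G) = 1 exactly.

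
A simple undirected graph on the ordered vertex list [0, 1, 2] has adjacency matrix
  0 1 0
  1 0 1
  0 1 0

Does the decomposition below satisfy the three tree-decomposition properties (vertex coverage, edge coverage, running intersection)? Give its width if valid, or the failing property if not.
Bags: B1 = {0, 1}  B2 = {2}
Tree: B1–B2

A tree decomposition must satisfy three properties: every vertex lies in some bag; for every edge, both endpoints lie together in some bag; and for every vertex, the bags containing it form a connected subtree. Here edge (1,2) lies in no bag, so the decomposition is invalid.

No — edge (1,2) lies in no bag.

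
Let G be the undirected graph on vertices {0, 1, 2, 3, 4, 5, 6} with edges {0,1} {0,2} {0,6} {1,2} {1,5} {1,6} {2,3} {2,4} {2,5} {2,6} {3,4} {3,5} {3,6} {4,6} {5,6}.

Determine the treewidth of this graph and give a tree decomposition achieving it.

Treewidth 3.
One optimal decomposition is:
Bags: B1 = {2, 3, 5, 6}  B2 = {1, 2, 5, 6}  B3 = {0, 1, 2, 6}  B4 = {2, 3, 4, 6}
Tree: B1–B2, B2–B3, B1–B4

The largest bag has 4 vertices, giving width 3; this decomposition certifies tw(G) ≤ 3. For the lower bound, the 4 vertices {0, 1, 2, 6} are pairwise adjacent, and any tree decomposition puts a clique entirely inside one bag — forcing width ≥ 3. The upper and lower bounds meet at 3, so that is the treewidth.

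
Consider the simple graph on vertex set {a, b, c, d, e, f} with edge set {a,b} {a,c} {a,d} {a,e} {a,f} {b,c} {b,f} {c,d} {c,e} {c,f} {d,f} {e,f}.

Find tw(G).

A width-3 tree decomposition is:
Bags: B1 = {a, b, c, f}  B2 = {a, c, e, f}  B3 = {a, c, d, f}
Tree: B1–B2, B1–B3
Each bag holds 4 vertices, so the decomposition has width 3, which upper-bounds the treewidth. Conversely, {a, c, d, f} is a clique of size 4, and the vertices of any clique must share a bag in every tree decomposition; so some bag has ≥ 4 vertices and tw(G) ≥ 3. Combining the bounds, tw(G) = 3.

3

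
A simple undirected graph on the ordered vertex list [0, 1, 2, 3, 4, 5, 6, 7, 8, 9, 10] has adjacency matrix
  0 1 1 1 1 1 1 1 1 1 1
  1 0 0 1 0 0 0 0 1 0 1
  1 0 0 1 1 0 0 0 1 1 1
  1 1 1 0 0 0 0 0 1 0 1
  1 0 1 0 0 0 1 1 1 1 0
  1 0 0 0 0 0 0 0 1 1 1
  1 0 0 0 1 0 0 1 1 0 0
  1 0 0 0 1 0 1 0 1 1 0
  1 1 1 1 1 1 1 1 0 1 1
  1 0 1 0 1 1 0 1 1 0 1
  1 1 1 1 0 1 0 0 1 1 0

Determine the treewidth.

4

A width-4 tree decomposition is:
Bags: B1 = {0, 2, 4, 8, 9}  B2 = {0, 2, 8, 9, 10}  B3 = {0, 2, 3, 8, 10}  B4 = {0, 1, 3, 8, 10}  B5 = {0, 4, 7, 8, 9}  B6 = {0, 4, 6, 7, 8}  B7 = {0, 5, 8, 9, 10}
Tree: B1–B2, B2–B3, B3–B4, B1–B5, B5–B6, B2–B7
Each bag holds 5 vertices, so the decomposition has width 4, which upper-bounds the treewidth. For the lower bound, the 5 vertices {0, 1, 3, 8, 10} are pairwise adjacent, and any tree decomposition puts a clique entirely inside one bag — forcing width ≥ 4. Hence tw(G) = 4 exactly.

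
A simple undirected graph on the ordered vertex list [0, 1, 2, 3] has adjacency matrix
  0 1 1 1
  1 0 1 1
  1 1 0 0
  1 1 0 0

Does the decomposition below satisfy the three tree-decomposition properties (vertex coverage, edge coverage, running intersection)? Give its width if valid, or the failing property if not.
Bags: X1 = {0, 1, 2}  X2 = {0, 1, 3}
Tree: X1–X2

Yes; width 2.

Every vertex of G appears in some bag (union = {0, 1, 2, 3}); every edge is covered by a bag; and for each vertex v the set of bags containing v is connected in the bag tree. The decomposition is therefore valid. The largest bag has 3 vertices, so the width is 2.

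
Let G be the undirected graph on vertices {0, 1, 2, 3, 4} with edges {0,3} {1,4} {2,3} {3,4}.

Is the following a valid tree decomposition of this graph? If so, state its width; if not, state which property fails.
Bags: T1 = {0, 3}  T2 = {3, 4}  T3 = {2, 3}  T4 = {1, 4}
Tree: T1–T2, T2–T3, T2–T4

Every vertex of G appears in some bag (union = {0, 1, 2, 3, 4}); every edge is covered by a bag; and for each vertex v the set of bags containing v is connected in the bag tree. The decomposition is therefore valid. The largest bag has 2 vertices, so the width is 1.

Yes; width 1.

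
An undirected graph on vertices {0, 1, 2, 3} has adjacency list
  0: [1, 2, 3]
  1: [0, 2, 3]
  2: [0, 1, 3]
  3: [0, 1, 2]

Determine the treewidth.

A width-3 tree decomposition is:
Bags: B1 = {0, 1, 2, 3}
Tree: (single bag)
A single bag containing all 4 vertices is trivially a valid decomposition of width 3. Conversely, {0, 1, 2, 3} is a clique of size 4, and the vertices of any clique must share a bag in every tree decomposition; so some bag has ≥ 4 vertices and tw(G) ≥ 3. Combining the bounds, tw(G) = 3.

3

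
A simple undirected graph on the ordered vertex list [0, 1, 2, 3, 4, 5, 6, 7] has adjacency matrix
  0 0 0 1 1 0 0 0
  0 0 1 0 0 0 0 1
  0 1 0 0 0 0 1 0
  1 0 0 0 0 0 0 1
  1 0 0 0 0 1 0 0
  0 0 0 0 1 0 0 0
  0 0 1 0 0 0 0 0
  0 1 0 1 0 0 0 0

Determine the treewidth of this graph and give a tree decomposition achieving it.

The largest bag has 2 vertices, giving width 1; this decomposition certifies tw(G) ≤ 1. G has an edge, so its treewidth is at least 1. Hence tw(G) = 1 exactly.

Treewidth 1.
One optimal decomposition is:
Bags: B1 = {2, 6}  B2 = {1, 2}  B3 = {1, 7}  B4 = {3, 7}  B5 = {0, 3}  B6 = {0, 4}  B7 = {4, 5}
Tree: B1–B2, B2–B3, B3–B4, B4–B5, B5–B6, B6–B7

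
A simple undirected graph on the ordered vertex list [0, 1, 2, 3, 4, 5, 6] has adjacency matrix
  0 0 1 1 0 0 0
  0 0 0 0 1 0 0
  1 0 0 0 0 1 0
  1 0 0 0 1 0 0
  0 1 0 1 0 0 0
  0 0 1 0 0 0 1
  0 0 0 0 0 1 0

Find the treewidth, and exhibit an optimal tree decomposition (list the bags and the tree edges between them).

Every bag has size at most 2, so the width is 2 − 1 = 1 and tw(G) ≤ 1. G has an edge, so its treewidth is at least 1. The upper and lower bounds meet at 1, so that is the treewidth.

Treewidth 1.
Bags: B1 = {5, 6}  B2 = {2, 5}  B3 = {0, 2}  B4 = {0, 3}  B5 = {3, 4}  B6 = {1, 4}
Tree: B1–B2, B2–B3, B3–B4, B4–B5, B5–B6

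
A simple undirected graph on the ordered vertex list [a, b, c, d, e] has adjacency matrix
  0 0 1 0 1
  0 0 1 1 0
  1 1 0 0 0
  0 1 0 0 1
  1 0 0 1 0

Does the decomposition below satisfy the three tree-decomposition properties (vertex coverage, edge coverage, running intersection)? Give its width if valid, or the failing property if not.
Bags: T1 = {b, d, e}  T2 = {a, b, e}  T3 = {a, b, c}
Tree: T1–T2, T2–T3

Yes; width 2.

Vertex coverage: the bags together contain {a, b, c, d, e}, the full vertex set. Edge coverage: each edge of G has both endpoints in at least one bag. Running intersection: for every vertex, the bags containing it form a connected subtree. All three properties hold, so this is a valid tree decomposition of width max|bag| − 1 = 2, and hence tw(G) ≤ 2.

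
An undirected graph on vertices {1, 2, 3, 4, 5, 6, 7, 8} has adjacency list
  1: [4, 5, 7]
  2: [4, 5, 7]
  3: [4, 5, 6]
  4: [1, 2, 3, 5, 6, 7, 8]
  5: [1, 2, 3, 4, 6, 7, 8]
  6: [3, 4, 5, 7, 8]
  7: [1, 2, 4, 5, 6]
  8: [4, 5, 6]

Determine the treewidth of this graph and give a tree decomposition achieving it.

Treewidth 3.
One such decomposition:
Bags: B1 = {2, 4, 5, 7}  B2 = {1, 4, 5, 7}  B3 = {4, 5, 6, 7}  B4 = {3, 4, 5, 6}  B5 = {4, 5, 6, 8}
Tree: B1–B2, B1–B3, B3–B4, B3–B5

Each bag holds 4 vertices, so the decomposition has width 3, which upper-bounds the treewidth. For the lower bound, the 4 vertices {1, 4, 5, 7} are pairwise adjacent, and any tree decomposition puts a clique entirely inside one bag — forcing width ≥ 3. Hence tw(G) = 3 exactly.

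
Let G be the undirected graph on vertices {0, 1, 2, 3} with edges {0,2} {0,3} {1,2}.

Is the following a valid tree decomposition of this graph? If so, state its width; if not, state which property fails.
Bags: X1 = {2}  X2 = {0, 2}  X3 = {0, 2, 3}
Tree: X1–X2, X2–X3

No — vertex 1 appears in no bag.

A tree decomposition must satisfy three properties: every vertex lies in some bag; for every edge, both endpoints lie together in some bag; and for every vertex, the bags containing it form a connected subtree. Here vertex 1 appears in no bag, so the decomposition is invalid.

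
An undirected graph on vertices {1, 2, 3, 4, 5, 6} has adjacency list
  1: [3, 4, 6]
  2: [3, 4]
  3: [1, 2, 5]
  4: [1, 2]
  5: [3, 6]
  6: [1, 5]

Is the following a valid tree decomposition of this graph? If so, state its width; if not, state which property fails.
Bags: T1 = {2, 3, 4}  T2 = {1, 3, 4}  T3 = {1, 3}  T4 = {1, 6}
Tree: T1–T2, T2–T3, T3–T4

A tree decomposition must satisfy three properties: every vertex lies in some bag; for every edge, both endpoints lie together in some bag; and for every vertex, the bags containing it form a connected subtree. Here vertex 5 appears in no bag, so the decomposition is invalid.

No — vertex 5 appears in no bag.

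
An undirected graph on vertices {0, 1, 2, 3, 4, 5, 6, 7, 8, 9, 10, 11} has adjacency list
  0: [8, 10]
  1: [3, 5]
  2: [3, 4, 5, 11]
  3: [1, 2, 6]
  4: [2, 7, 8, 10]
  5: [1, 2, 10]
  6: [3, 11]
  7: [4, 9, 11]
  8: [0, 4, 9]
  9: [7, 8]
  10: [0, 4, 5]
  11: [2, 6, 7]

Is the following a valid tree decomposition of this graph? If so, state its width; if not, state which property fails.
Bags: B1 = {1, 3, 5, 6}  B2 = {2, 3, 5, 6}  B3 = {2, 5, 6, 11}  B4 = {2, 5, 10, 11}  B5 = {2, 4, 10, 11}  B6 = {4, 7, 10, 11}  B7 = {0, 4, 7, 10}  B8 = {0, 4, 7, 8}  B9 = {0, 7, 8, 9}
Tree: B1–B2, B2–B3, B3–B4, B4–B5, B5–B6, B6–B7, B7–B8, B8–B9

Every vertex of G appears in some bag (union = {0, 1, 2, 3, 4, 5, 6, 7, 8, 9, 10, 11}); every edge is covered by a bag; and for each vertex v the set of bags containing v is connected in the bag tree. The decomposition is therefore valid. The largest bag has 4 vertices, so the width is 3.

Yes; width 3.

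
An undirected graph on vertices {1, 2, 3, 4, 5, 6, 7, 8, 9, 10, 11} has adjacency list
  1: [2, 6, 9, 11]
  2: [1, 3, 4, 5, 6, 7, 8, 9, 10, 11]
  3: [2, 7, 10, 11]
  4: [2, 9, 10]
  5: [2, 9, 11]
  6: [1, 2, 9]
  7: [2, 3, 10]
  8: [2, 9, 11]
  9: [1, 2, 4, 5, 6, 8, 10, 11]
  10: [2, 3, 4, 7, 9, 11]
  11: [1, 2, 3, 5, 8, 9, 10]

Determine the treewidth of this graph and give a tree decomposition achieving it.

Treewidth 3.
Bags: B1 = {2, 3, 10, 11}  B2 = {2, 9, 10, 11}  B3 = {1, 2, 9, 11}  B4 = {1, 2, 6, 9}  B5 = {2, 8, 9, 11}  B6 = {2, 5, 9, 11}  B7 = {2, 4, 9, 10}  B8 = {2, 3, 7, 10}
Tree: B1–B2, B2–B3, B3–B4, B2–B5, B2–B6, B2–B7, B1–B8

Every bag has size at most 4, so the width is 4 − 1 = 3 and tw(G) ≤ 3. For the lower bound, the 4 vertices {2, 8, 9, 11} are pairwise adjacent, and any tree decomposition puts a clique entirely inside one bag — forcing width ≥ 3. Therefore the treewidth is 3.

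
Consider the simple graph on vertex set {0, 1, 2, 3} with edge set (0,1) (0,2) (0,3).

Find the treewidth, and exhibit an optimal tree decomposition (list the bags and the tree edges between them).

Each bag holds 2 vertices, so the decomposition has width 1, which upper-bounds the treewidth. Since G has at least one edge (e.g. 0–2), it is not an edgeless graph, so tw(G) ≥ 1. Hence tw(G) = 1 exactly.

Treewidth 1.
One such decomposition:
Bags: B1 = {0, 2}  B2 = {0, 3}  B3 = {0, 1}
Tree: B1–B2, B1–B3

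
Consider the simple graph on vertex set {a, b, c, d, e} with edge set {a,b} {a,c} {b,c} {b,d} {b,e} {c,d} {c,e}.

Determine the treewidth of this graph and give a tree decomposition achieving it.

The largest bag has 3 vertices, giving width 2; this decomposition certifies tw(G) ≤ 2. Conversely, {b, c, d} is a clique of size 3, and the vertices of any clique must share a bag in every tree decomposition; so some bag has ≥ 3 vertices and tw(G) ≥ 2. Therefore the treewidth is 2.

Treewidth 2.
Bags: B1 = {a, b, c}  B2 = {b, c, e}  B3 = {b, c, d}
Tree: B1–B2, B2–B3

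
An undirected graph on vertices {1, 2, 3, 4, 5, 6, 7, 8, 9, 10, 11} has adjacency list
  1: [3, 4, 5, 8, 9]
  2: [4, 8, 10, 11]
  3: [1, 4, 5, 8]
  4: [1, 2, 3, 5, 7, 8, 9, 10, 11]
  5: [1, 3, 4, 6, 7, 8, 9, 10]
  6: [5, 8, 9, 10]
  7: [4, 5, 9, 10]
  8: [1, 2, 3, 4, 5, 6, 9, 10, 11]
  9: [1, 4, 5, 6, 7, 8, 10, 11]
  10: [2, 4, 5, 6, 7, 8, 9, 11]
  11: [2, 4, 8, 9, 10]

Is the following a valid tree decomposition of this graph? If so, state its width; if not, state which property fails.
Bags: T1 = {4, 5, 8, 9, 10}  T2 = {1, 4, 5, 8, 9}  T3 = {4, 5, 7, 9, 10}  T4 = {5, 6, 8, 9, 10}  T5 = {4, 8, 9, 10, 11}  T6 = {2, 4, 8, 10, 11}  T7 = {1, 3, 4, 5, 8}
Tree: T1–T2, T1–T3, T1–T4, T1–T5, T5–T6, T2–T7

Checking the three conditions: (i) the bags cover all of {1, 2, 3, 4, 5, 6, 7, 8, 9, 10, 11}; (ii) for each edge, some bag contains both endpoints; (iii) the bags containing any fixed vertex form a subtree. All hold, so the decomposition is valid with width 5 − 1 = 4.

Yes; width 4.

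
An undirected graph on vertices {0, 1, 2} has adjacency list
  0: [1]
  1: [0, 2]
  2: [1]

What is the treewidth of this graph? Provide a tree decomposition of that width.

Treewidth 1.
One such decomposition:
Bags: B1 = {0, 1}  B2 = {1, 2}
Tree: B1–B2

The largest bag has 2 vertices, giving width 1; this decomposition certifies tw(G) ≤ 1. Any graph with an edge has treewidth ≥ 1, and G has the edge 1–0. The upper and lower bounds meet at 1, so that is the treewidth.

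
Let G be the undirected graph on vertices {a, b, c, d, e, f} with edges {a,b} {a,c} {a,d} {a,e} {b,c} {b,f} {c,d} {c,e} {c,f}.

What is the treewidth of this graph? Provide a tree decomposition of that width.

Treewidth 2.
One optimal decomposition is:
Bags: B1 = {a, c, d}  B2 = {a, b, c}  B3 = {b, c, f}  B4 = {a, c, e}
Tree: B1–B2, B2–B3, B2–B4

Every bag has size at most 3, so the width is 3 − 1 = 2 and tw(G) ≤ 2. For the lower bound, the 3 vertices {a, c, d} are pairwise adjacent, and any tree decomposition puts a clique entirely inside one bag — forcing width ≥ 2. Therefore the treewidth is 2.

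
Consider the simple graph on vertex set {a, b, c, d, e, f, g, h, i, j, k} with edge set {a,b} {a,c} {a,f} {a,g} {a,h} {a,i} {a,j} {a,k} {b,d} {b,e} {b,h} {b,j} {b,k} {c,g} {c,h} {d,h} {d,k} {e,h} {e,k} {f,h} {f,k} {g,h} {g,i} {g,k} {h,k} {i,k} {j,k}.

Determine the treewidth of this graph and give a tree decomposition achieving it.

Each bag holds 4 vertices, so the decomposition has width 3, which upper-bounds the treewidth. For the lower bound, the 4 vertices {a, c, g, h} are pairwise adjacent, and any tree decomposition puts a clique entirely inside one bag — forcing width ≥ 3. Therefore the treewidth is 3.

Treewidth 3.
One optimal decomposition is:
Bags: B1 = {a, b, h, k}  B2 = {a, f, h, k}  B3 = {b, e, h, k}  B4 = {b, d, h, k}  B5 = {a, b, j, k}  B6 = {a, g, h, k}  B7 = {a, g, i, k}  B8 = {a, c, g, h}
Tree: B1–B2, B1–B3, B1–B4, B1–B5, B1–B6, B6–B7, B6–B8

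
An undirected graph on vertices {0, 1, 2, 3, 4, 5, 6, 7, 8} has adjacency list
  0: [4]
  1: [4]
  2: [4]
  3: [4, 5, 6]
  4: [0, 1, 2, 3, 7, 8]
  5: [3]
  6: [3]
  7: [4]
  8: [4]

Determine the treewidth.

1

A width-1 tree decomposition is:
Bags: B1 = {0, 4}  B2 = {1, 4}  B3 = {4, 8}  B4 = {3, 4}  B5 = {2, 4}  B6 = {3, 5}  B7 = {3, 6}  B8 = {4, 7}
Tree: B1–B2, B2–B3, B3–B4, B2–B5, B4–B6, B6–B7, B4–B8
The largest bag has 2 vertices, giving width 1; this decomposition certifies tw(G) ≤ 1. G has an edge, so its treewidth is at least 1. Therefore the treewidth is 1.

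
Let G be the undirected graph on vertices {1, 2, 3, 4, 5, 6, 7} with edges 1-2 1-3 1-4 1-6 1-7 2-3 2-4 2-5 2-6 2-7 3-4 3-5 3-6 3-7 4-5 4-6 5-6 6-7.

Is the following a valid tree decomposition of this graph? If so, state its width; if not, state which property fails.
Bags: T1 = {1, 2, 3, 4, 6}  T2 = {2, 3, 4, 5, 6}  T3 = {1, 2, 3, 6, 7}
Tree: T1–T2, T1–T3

Every vertex of G appears in some bag (union = {1, 2, 3, 4, 5, 6, 7}); every edge is covered by a bag; and for each vertex v the set of bags containing v is connected in the bag tree. The decomposition is therefore valid. The largest bag has 5 vertices, so the width is 4.

Yes; width 4.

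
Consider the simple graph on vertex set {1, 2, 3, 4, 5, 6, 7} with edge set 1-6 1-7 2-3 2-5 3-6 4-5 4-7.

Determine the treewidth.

2

A width-2 tree decomposition is:
Bags: B1 = {4, 5, 7}  B2 = {2, 5, 7}  B3 = {2, 3, 7}  B4 = {3, 6, 7}  B5 = {1, 6, 7}
Tree: B1–B2, B2–B3, B3–B4, B4–B5
The largest bag has 3 vertices, giving width 2; this decomposition certifies tw(G) ≤ 2. The edges 7–4–5–2–3–6–1–7 form a cycle, so G is not a tree and its treewidth is at least 2. The upper and lower bounds meet at 2, so that is the treewidth.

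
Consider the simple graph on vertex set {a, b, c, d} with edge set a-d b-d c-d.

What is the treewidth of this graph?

1

A width-1 tree decomposition is:
Bags: B1 = {b, d}  B2 = {c, d}  B3 = {a, d}
Tree: B1–B2, B1–B3
Every bag has size at most 2, so the width is 2 − 1 = 1 and tw(G) ≤ 1. Any graph with an edge has treewidth ≥ 1, and G has the edge b–d. Therefore the treewidth is 1.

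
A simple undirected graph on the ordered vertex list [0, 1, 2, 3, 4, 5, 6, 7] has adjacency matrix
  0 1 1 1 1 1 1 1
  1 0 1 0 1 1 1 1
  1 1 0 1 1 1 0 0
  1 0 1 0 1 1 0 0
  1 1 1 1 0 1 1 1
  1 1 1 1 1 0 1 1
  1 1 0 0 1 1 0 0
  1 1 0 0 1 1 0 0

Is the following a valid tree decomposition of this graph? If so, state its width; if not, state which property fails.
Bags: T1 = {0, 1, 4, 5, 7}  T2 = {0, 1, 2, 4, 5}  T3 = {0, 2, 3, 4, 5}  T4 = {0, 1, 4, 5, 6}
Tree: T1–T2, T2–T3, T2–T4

Checking the three conditions: (i) the bags cover all of {0, 1, 2, 3, 4, 5, 6, 7}; (ii) for each edge, some bag contains both endpoints; (iii) the bags containing any fixed vertex form a subtree. All hold, so the decomposition is valid with width 5 − 1 = 4.

Yes; width 4.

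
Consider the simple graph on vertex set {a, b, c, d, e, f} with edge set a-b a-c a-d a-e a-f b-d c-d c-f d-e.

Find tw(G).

A width-2 tree decomposition is:
Bags: B1 = {a, c, d}  B2 = {a, c, f}  B3 = {a, b, d}  B4 = {a, d, e}
Tree: B1–B2, B1–B3, B3–B4
Every bag has size at most 3, so the width is 3 − 1 = 2 and tw(G) ≤ 2. Conversely, {a, d, e} is a clique of size 3, and the vertices of any clique must share a bag in every tree decomposition; so some bag has ≥ 3 vertices and tw(G) ≥ 2. Therefore the treewidth is 2.

2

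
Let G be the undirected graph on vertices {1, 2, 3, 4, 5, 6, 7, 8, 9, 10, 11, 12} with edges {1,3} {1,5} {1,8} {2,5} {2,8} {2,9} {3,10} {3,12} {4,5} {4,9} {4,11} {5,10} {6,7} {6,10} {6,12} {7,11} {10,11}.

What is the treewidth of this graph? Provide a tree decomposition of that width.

Treewidth 3.
Bags: B1 = {6, 7, 11, 12}  B2 = {6, 10, 11, 12}  B3 = {3, 10, 11, 12}  B4 = {3, 4, 10, 11}  B5 = {3, 4, 5, 10}  B6 = {1, 3, 4, 5}  B7 = {1, 4, 5, 9}  B8 = {1, 2, 5, 9}  B9 = {1, 2, 8, 9}
Tree: B1–B2, B2–B3, B3–B4, B4–B5, B5–B6, B6–B7, B7–B8, B8–B9

Each bag holds 4 vertices, so the decomposition has width 3, which upper-bounds the treewidth. For the lower bound: the 4 vertex sets {6,7,12}, {11}, {10}, {1,3,4,5} are disjoint, each induces a connected subgraph, and every pair is joined by at least one edge of G. Contracting each set to a single vertex therefore yields K_{4} as a minor, and since treewidth is minor-monotone, tw(G) ≥ tw(K_{4}) = 3. Hence tw(G) = 3 exactly.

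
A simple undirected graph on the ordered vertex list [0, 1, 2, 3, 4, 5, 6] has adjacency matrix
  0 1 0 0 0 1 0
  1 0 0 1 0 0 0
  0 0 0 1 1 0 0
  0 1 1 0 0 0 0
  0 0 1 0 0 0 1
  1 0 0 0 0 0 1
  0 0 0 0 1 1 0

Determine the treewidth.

2

A width-2 tree decomposition is:
Bags: B1 = {0, 5, 6}  B2 = {0, 4, 6}  B3 = {0, 2, 4}  B4 = {0, 2, 3}  B5 = {0, 1, 3}
Tree: B1–B2, B2–B3, B3–B4, B4–B5
Each bag holds 3 vertices, so the decomposition has width 2, which upper-bounds the treewidth. The edges 0–5–6–4–2–3–1–0 form a cycle, so G is not a tree and its treewidth is at least 2. Hence tw(G) = 2 exactly.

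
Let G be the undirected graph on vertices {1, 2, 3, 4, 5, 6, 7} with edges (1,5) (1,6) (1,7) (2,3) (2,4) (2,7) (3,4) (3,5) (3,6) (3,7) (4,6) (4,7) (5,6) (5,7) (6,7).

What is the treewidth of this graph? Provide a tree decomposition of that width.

Treewidth 3.
Bags: B1 = {3, 5, 6, 7}  B2 = {3, 4, 6, 7}  B3 = {1, 5, 6, 7}  B4 = {2, 3, 4, 7}
Tree: B1–B2, B1–B3, B2–B4

Each bag holds 4 vertices, so the decomposition has width 3, which upper-bounds the treewidth. For the lower bound, the 4 vertices {1, 5, 6, 7} are pairwise adjacent, and any tree decomposition puts a clique entirely inside one bag — forcing width ≥ 3. The upper and lower bounds meet at 3, so that is the treewidth.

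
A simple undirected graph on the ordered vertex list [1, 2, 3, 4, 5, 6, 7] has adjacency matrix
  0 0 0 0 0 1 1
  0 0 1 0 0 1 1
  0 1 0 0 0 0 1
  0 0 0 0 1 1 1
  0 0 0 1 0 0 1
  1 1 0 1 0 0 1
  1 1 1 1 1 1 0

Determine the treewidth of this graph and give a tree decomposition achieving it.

Treewidth 2.
One such decomposition:
Bags: B1 = {2, 6, 7}  B2 = {2, 3, 7}  B3 = {1, 6, 7}  B4 = {4, 6, 7}  B5 = {4, 5, 7}
Tree: B1–B2, B1–B3, B1–B4, B4–B5

Every bag has size at most 3, so the width is 3 − 1 = 2 and tw(G) ≤ 2. On the other hand G contains the 3-clique {2, 3, 7}. A clique must lie in a single bag of any decomposition, so no decomposition can have width below 2. Therefore the treewidth is 2.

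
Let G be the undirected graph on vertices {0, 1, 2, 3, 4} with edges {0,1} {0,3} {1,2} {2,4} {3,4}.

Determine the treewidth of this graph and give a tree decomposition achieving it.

Treewidth 2.
One optimal decomposition is:
Bags: B1 = {2, 3, 4}  B2 = {1, 2, 3}  B3 = {0, 1, 3}
Tree: B1–B2, B2–B3

Every bag has size at most 3, so the width is 3 − 1 = 2 and tw(G) ≤ 2. For the lower bound, G contains the cycle 3–4–2–1–0–3, so G is not a forest; only forests have treewidth ≤ 1, hence tw(G) ≥ 2. Hence tw(G) = 2 exactly.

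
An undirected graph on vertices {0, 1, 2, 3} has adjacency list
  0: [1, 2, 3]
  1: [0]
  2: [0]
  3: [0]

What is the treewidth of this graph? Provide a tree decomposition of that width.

Treewidth 1.
One optimal decomposition is:
Bags: B1 = {0, 3}  B2 = {0, 1}  B3 = {0, 2}
Tree: B1–B2, B2–B3

Every bag has size at most 2, so the width is 2 − 1 = 1 and tw(G) ≤ 1. Since G has at least one edge (e.g. 3–0), it is not an edgeless graph, so tw(G) ≥ 1. Combining the bounds, tw(G) = 1.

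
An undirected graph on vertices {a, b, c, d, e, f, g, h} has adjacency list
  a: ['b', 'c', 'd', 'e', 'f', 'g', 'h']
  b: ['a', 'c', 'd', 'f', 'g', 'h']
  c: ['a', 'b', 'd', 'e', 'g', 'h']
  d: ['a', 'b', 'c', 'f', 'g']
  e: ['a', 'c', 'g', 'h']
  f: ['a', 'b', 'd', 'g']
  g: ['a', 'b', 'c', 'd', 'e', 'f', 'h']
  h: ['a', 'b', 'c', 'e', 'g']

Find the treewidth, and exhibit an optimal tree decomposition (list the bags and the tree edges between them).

Treewidth 4.
One such decomposition:
Bags: B1 = {a, b, c, g, h}  B2 = {a, c, e, g, h}  B3 = {a, b, c, d, g}  B4 = {a, b, d, f, g}
Tree: B1–B2, B1–B3, B3–B4

Each bag holds 5 vertices, so the decomposition has width 4, which upper-bounds the treewidth. For the lower bound, the 5 vertices {a, c, e, g, h} are pairwise adjacent, and any tree decomposition puts a clique entirely inside one bag — forcing width ≥ 4. Combining the bounds, tw(G) = 4.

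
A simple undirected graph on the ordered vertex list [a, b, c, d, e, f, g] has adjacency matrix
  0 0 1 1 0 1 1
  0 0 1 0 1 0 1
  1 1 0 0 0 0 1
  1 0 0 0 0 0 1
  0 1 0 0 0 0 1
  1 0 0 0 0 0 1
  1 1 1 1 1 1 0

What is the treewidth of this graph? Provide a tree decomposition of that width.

Treewidth 2.
Bags: B1 = {a, d, g}  B2 = {a, f, g}  B3 = {a, c, g}  B4 = {b, c, g}  B5 = {b, e, g}
Tree: B1–B2, B1–B3, B3–B4, B4–B5

Every bag has size at most 3, so the width is 3 − 1 = 2 and tw(G) ≤ 2. Conversely, {b, e, g} is a clique of size 3, and the vertices of any clique must share a bag in every tree decomposition; so some bag has ≥ 3 vertices and tw(G) ≥ 2. Hence tw(G) = 2 exactly.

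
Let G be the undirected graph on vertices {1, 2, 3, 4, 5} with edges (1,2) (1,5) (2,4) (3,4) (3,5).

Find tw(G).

A width-2 tree decomposition is:
Bags: B1 = {1, 2, 4}  B2 = {1, 4, 5}  B3 = {3, 4, 5}
Tree: B1–B2, B2–B3
Every bag has size at most 3, so the width is 3 − 1 = 2 and tw(G) ≤ 2. The edges 4–2–1–5–3–4 form a cycle, so G is not a tree and its treewidth is at least 2. The upper and lower bounds meet at 2, so that is the treewidth.

2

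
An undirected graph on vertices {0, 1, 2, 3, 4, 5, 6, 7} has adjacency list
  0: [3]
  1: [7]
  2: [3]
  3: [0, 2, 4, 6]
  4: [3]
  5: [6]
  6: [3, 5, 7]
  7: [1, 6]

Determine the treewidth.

1

A width-1 tree decomposition is:
Bags: B1 = {1, 7}  B2 = {6, 7}  B3 = {3, 6}  B4 = {3, 4}  B5 = {0, 3}  B6 = {5, 6}  B7 = {2, 3}
Tree: B1–B2, B2–B3, B3–B4, B4–B5, B2–B6, B4–B7
The largest bag has 2 vertices, giving width 1; this decomposition certifies tw(G) ≤ 1. Since G has at least one edge (e.g. 7–1), it is not an edgeless graph, so tw(G) ≥ 1. Therefore the treewidth is 1.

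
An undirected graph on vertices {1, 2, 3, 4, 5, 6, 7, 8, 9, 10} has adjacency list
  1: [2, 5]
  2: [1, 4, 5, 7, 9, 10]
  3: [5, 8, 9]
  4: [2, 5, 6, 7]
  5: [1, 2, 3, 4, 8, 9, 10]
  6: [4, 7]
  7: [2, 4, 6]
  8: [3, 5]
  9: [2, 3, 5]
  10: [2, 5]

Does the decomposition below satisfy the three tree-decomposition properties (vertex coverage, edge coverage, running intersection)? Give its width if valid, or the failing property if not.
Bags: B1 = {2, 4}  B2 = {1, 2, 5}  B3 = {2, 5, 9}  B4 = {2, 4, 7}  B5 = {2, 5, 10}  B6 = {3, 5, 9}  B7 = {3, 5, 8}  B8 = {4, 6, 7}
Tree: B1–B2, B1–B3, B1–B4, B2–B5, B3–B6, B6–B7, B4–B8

A tree decomposition must satisfy three properties: every vertex lies in some bag; for every edge, both endpoints lie together in some bag; and for every vertex, the bags containing it form a connected subtree. Here edge (5,4) lies in no bag, so the decomposition is invalid.

No — edge (5,4) lies in no bag.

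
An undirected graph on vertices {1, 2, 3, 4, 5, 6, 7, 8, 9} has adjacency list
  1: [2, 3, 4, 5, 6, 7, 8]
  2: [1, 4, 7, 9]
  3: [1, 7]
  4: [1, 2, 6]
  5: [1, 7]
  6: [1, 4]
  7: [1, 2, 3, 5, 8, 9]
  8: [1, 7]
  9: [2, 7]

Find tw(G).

2

A width-2 tree decomposition is:
Bags: B1 = {1, 5, 7}  B2 = {1, 2, 7}  B3 = {1, 3, 7}  B4 = {1, 2, 4}  B5 = {1, 7, 8}  B6 = {2, 7, 9}  B7 = {1, 4, 6}
Tree: B1–B2, B2–B3, B2–B4, B1–B5, B2–B6, B4–B7
The largest bag has 3 vertices, giving width 2; this decomposition certifies tw(G) ≤ 2. Conversely, {1, 2, 4} is a clique of size 3, and the vertices of any clique must share a bag in every tree decomposition; so some bag has ≥ 3 vertices and tw(G) ≥ 2. The upper and lower bounds meet at 2, so that is the treewidth.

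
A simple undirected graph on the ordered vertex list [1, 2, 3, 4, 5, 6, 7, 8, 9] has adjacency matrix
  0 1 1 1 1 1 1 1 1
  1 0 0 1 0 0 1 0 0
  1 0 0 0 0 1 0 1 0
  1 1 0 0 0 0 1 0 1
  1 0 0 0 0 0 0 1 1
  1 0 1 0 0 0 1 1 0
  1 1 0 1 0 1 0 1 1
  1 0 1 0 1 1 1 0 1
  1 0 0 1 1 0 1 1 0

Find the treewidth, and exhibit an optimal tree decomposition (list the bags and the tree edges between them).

Every bag has size at most 4, so the width is 4 − 1 = 3 and tw(G) ≤ 3. For the lower bound, the 4 vertices {1, 3, 6, 8} are pairwise adjacent, and any tree decomposition puts a clique entirely inside one bag — forcing width ≥ 3. Therefore the treewidth is 3.

Treewidth 3.
One such decomposition:
Bags: B1 = {1, 5, 8, 9}  B2 = {1, 7, 8, 9}  B3 = {1, 4, 7, 9}  B4 = {1, 2, 4, 7}  B5 = {1, 6, 7, 8}  B6 = {1, 3, 6, 8}
Tree: B1–B2, B2–B3, B3–B4, B2–B5, B5–B6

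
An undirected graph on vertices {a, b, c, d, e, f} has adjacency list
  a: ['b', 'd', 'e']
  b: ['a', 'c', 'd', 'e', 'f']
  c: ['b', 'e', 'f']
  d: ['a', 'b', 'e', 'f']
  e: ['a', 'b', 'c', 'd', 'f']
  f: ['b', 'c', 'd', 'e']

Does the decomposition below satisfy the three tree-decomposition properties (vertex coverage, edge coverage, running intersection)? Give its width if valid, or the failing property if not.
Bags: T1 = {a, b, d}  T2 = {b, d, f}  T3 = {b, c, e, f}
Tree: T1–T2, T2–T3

A tree decomposition must satisfy three properties: every vertex lies in some bag; for every edge, both endpoints lie together in some bag; and for every vertex, the bags containing it form a connected subtree. Here edge (a,e) lies in no bag, so the decomposition is invalid.

No — edge (a,e) lies in no bag.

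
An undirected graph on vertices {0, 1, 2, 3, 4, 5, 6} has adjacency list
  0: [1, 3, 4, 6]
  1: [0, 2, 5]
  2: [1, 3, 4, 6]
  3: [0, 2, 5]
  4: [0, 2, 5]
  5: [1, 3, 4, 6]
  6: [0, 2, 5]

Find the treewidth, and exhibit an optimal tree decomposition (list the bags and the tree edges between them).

Each bag holds 4 vertices, so the decomposition has width 3, which upper-bounds the treewidth. For the lower bound: the 4 vertex sets {4,5}, {2,3}, {0}, {6} are disjoint, each induces a connected subgraph, and every pair is joined by at least one edge of G. Contracting each set to a single vertex therefore yields K_{4} as a minor, and since treewidth is minor-monotone, tw(G) ≥ tw(K_{4}) = 3. Hence tw(G) = 3 exactly.

Treewidth 3.
One such decomposition:
Bags: B1 = {0, 2, 4, 5}  B2 = {0, 2, 3, 5}  B3 = {0, 2, 5, 6}  B4 = {0, 1, 2, 5}
Tree: B1–B2, B2–B3, B3–B4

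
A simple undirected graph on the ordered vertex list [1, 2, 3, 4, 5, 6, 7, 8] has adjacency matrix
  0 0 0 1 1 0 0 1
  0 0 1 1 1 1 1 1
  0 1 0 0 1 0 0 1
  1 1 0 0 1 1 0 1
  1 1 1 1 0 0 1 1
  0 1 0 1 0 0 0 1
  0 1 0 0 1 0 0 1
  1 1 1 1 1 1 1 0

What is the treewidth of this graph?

A width-3 tree decomposition is:
Bags: B1 = {2, 5, 7, 8}  B2 = {2, 4, 5, 8}  B3 = {2, 3, 5, 8}  B4 = {2, 4, 6, 8}  B5 = {1, 4, 5, 8}
Tree: B1–B2, B1–B3, B2–B4, B2–B5
Each bag holds 4 vertices, so the decomposition has width 3, which upper-bounds the treewidth. Conversely, {1, 4, 5, 8} is a clique of size 4, and the vertices of any clique must share a bag in every tree decomposition; so some bag has ≥ 4 vertices and tw(G) ≥ 3. Therefore the treewidth is 3.

3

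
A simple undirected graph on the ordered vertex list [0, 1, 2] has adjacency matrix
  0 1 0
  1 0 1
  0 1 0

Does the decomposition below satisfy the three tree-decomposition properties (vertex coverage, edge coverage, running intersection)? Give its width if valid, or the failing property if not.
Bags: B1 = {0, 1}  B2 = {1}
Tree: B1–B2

A tree decomposition must satisfy three properties: every vertex lies in some bag; for every edge, both endpoints lie together in some bag; and for every vertex, the bags containing it form a connected subtree. Here vertex 2 appears in no bag, so the decomposition is invalid.

No — vertex 2 appears in no bag.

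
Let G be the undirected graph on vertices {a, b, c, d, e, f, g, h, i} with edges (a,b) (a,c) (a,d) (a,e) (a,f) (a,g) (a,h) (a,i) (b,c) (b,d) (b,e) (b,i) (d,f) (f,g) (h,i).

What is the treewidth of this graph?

2

A width-2 tree decomposition is:
Bags: B1 = {a, d, f}  B2 = {a, b, d}  B3 = {a, b, e}  B4 = {a, b, i}  B5 = {a, b, c}  B6 = {a, h, i}  B7 = {a, f, g}
Tree: B1–B2, B2–B3, B3–B4, B2–B5, B4–B6, B1–B7
Each bag holds 3 vertices, so the decomposition has width 2, which upper-bounds the treewidth. Conversely, {a, f, g} is a clique of size 3, and the vertices of any clique must share a bag in every tree decomposition; so some bag has ≥ 3 vertices and tw(G) ≥ 2. Hence tw(G) = 2 exactly.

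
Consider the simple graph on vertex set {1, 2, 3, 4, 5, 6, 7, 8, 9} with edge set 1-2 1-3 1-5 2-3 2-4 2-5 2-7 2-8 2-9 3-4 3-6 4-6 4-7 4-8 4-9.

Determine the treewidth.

2

A width-2 tree decomposition is:
Bags: B1 = {2, 4, 9}  B2 = {2, 4, 7}  B3 = {2, 3, 4}  B4 = {3, 4, 6}  B5 = {1, 2, 3}  B6 = {1, 2, 5}  B7 = {2, 4, 8}
Tree: B1–B2, B2–B3, B3–B4, B3–B5, B5–B6, B2–B7
Every bag has size at most 3, so the width is 3 − 1 = 2 and tw(G) ≤ 2. Conversely, {1, 2, 3} is a clique of size 3, and the vertices of any clique must share a bag in every tree decomposition; so some bag has ≥ 3 vertices and tw(G) ≥ 2. Hence tw(G) = 2 exactly.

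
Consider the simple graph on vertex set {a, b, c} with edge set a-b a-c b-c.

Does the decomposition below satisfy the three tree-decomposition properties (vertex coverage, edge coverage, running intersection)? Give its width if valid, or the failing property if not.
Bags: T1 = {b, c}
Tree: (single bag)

A tree decomposition must satisfy three properties: every vertex lies in some bag; for every edge, both endpoints lie together in some bag; and for every vertex, the bags containing it form a connected subtree. Here vertex a appears in no bag, so the decomposition is invalid.

No — vertex a appears in no bag.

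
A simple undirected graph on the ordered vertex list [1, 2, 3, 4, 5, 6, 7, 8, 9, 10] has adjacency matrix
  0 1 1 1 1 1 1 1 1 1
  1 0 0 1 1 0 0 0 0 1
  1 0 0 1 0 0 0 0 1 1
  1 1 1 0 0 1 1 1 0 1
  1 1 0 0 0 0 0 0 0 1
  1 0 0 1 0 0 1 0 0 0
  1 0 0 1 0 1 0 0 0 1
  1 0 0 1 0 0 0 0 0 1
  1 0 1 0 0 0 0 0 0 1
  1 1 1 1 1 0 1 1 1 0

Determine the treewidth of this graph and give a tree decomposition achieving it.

Treewidth 3.
One optimal decomposition is:
Bags: B1 = {1, 2, 4, 10}  B2 = {1, 3, 4, 10}  B3 = {1, 4, 8, 10}  B4 = {1, 4, 7, 10}  B5 = {1, 3, 9, 10}  B6 = {1, 2, 5, 10}  B7 = {1, 4, 6, 7}
Tree: B1–B2, B2–B3, B2–B4, B2–B5, B1–B6, B4–B7

The largest bag has 4 vertices, giving width 3; this decomposition certifies tw(G) ≤ 3. Conversely, {1, 3, 9, 10} is a clique of size 4, and the vertices of any clique must share a bag in every tree decomposition; so some bag has ≥ 4 vertices and tw(G) ≥ 3. Combining the bounds, tw(G) = 3.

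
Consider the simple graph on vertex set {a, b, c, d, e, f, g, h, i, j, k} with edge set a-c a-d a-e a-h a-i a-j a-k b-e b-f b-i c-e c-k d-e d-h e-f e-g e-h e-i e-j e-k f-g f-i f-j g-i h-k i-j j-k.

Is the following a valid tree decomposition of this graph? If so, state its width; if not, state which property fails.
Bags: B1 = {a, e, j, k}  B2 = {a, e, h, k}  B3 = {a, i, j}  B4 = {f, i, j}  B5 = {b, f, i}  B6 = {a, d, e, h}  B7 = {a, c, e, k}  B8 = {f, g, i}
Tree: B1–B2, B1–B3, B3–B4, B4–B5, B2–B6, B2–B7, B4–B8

No — edge (e,i) lies in no bag.

A tree decomposition must satisfy three properties: every vertex lies in some bag; for every edge, both endpoints lie together in some bag; and for every vertex, the bags containing it form a connected subtree. Here edge (e,i) lies in no bag, so the decomposition is invalid.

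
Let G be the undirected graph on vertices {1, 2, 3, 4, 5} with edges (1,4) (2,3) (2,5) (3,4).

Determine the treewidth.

1

A width-1 tree decomposition is:
Bags: B1 = {1, 4}  B2 = {3, 4}  B3 = {2, 3}  B4 = {2, 5}
Tree: B1–B2, B2–B3, B3–B4
Every bag has size at most 2, so the width is 2 − 1 = 1 and tw(G) ≤ 1. Any graph with an edge has treewidth ≥ 1, and G has the edge 1–4. Hence tw(G) = 1 exactly.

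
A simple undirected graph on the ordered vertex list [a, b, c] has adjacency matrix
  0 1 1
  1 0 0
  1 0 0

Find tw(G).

1

A width-1 tree decomposition is:
Bags: B1 = {a, c}  B2 = {a, b}
Tree: B1–B2
Each bag holds 2 vertices, so the decomposition has width 1, which upper-bounds the treewidth. Any graph with an edge has treewidth ≥ 1, and G has the edge c–a. Combining the bounds, tw(G) = 1.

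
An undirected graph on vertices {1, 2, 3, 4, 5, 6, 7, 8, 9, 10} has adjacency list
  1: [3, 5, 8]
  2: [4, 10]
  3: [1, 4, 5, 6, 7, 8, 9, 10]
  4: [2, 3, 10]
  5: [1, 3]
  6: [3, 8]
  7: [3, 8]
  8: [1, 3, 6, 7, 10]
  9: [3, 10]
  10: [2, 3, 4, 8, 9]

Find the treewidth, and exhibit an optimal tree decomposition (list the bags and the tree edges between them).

Treewidth 2.
Bags: B1 = {1, 3, 8}  B2 = {3, 8, 10}  B3 = {3, 6, 8}  B4 = {3, 4, 10}  B5 = {3, 9, 10}  B6 = {2, 4, 10}  B7 = {1, 3, 5}  B8 = {3, 7, 8}
Tree: B1–B2, B2–B3, B2–B4, B2–B5, B4–B6, B1–B7, B1–B8

Each bag holds 3 vertices, so the decomposition has width 2, which upper-bounds the treewidth. For the lower bound, the 3 vertices {2, 4, 10} are pairwise adjacent, and any tree decomposition puts a clique entirely inside one bag — forcing width ≥ 2. The upper and lower bounds meet at 2, so that is the treewidth.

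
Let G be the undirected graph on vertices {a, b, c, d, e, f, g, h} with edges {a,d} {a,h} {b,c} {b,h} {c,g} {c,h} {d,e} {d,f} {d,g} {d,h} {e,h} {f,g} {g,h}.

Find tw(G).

2

A width-2 tree decomposition is:
Bags: B1 = {d, e, h}  B2 = {d, g, h}  B3 = {a, d, h}  B4 = {c, g, h}  B5 = {d, f, g}  B6 = {b, c, h}
Tree: B1–B2, B1–B3, B2–B4, B2–B5, B4–B6
The largest bag has 3 vertices, giving width 2; this decomposition certifies tw(G) ≤ 2. For the lower bound, the 3 vertices {d, g, h} are pairwise adjacent, and any tree decomposition puts a clique entirely inside one bag — forcing width ≥ 2. Therefore the treewidth is 2.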